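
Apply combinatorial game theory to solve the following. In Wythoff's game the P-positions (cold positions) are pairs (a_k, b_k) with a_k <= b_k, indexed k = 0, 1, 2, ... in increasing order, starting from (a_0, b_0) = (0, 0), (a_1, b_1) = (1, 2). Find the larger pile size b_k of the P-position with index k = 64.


By Wythoff's theorem, a_k = floor(k * phi) and b_k = floor(k * phi^2) = a_k + k, where phi = (1 + sqrt(5))/2 is the golden ratio.
phi = (1 + sqrt(5))/2 = 1.618034
phi^2 = phi + 1 = 2.618034
k = 64
k * phi^2 = 64 * 2.618034 = 167.554175
b_64 = floor(k * phi^2) = 167 (check: a_64 + k = 103 + 64 = 167)

167


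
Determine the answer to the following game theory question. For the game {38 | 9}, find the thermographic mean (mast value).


Game = {38 | 9}, a switch {a | b} with numbers a > b.
Its thermograph has left wall a - t and right wall b + t, which meet at t = (a - b)/2, where both equal (a + b)/2. So the mast (mean value) is at (a + b)/2.
Mean = (38 + (9))/2 = 47/2 = 47/2

47/2


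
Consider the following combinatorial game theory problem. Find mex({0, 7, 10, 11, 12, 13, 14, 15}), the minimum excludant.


Set = {0, 7, 10, 11, 12, 13, 14, 15}
0 is in the set.
1 is NOT in the set. This is the mex.
mex = 1

1


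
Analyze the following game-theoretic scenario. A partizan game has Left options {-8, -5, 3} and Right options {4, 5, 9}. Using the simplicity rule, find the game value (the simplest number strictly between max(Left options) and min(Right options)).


Left options: {-8, -5, 3}, max = 3
Right options: {4, 5, 9}, min = 4
All options are numbers and max(Left) < min(Right), so by the simplicity theorem the value is the simplest (earliest-born) number strictly between 3 and 4.
No integer lies strictly between 3 and 4, so the value is the dyadic rational m/2^k in the interval with the smallest k (then m odd); search k = 1, 2, ...:
Denominator 2: 7/2 lies strictly between 3 and 4 -- found.
The simplest number in the interval is 7/2.
Game value = 7/2

7/2


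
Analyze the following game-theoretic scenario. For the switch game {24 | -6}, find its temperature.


The game is {24 | -6}, a switch {a | b} with numbers a > b.
Cooling {a | b} by t gives {a - t | b + t}, which stops being hot when a - t = b + t, i.e. at t = (a - b)/2. So the temperature of a switch is (a - b)/2.
Temperature = (Left option - Right option) / 2
= (24 - (-6)) / 2
= 30 / 2
= 15

15


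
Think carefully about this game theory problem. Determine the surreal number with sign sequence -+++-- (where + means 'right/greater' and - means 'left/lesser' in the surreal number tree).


Sign expansion: -+++--
Rule: track bounds (lo, hi), initially (-inf, +inf). On '+', the current value becomes lo and we move to the simplest number in (value, hi): value + 1 if hi = +inf, otherwise the midpoint (value + hi)/2. On '-', the current value becomes hi and we move to value - 1 if lo = -inf, otherwise the midpoint (lo + value)/2.
Start at 0.
Step 1: sign = -, move left. Bounds: (-inf, 0). Value = -1
Step 2: sign = +, move right. Bounds: (-1, 0). Value = -1/2
Step 3: sign = +, move right. Bounds: (-1/2, 0). Value = -1/4
Step 4: sign = +, move right. Bounds: (-1/4, 0). Value = -1/8
Step 5: sign = -, move left. Bounds: (-1/4, -1/8). Value = -3/16
Step 6: sign = -, move left. Bounds: (-1/4, -3/16). Value = -7/32
The surreal number with sign expansion -+++-- is -7/32.

-7/32


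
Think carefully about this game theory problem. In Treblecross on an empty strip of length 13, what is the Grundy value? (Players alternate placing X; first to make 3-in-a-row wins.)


Treblecross: place X on empty cells; 3-in-a-row wins.
Playing within two cells of an existing X lets the opponent win at once, so sensible play treats the cells i-2..i+2 around each X as dead. The player left with no safe cell loses, so this is a normal-play take-away game on strips of safe cells.
Placing X at cell i (0-indexed) of a strip of k safe cells leaves independent strips of sizes max(0, i-2) and max(0, k-i-3). Hence G(k) = mex{ G(max(0,i-2)) XOR G(max(0,k-i-3)) : 0 <= i < k }, with G(0) = 0.
G(1): splits (0,0):0^0=0 -> mex({0}) = 1
G(2): splits (0,0):0^0=0 -> mex({0}) = 1
G(3): splits (0,0):0^0=0 -> mex({0}) = 1
G(4): splits (0,1):0^1=1 (0,0):0^0=0 -> mex({0, 1}) = 2
G(5): splits (0,2):0^1=1 (0,1):0^1=1 (0,0):0^0=0 -> mex({0, 1}) = 2
G(6) = mex({1}) = 0
G(7) = mex({0, 1, 2}) = 3
G(8) = mex({0, 1, 2}) = 3
G(9) = mex({0, 2}) = 1
G(10) = mex({0, 2, 3}) = 1
G(11) = mex({0, 3}) = 1
G(12) = mex({1, 3}) = 0
G(13) = mex({0, 1, 2, 3}) = 4
Therefore G(13) = 4.

4


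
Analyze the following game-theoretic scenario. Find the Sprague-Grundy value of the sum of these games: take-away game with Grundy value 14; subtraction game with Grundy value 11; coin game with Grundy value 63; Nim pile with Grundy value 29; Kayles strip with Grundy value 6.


By the Sprague-Grundy theorem, the Grundy value of a sum of games is the XOR of individual Grundy values.
take-away game: Grundy value = 14. Running XOR: 0 XOR 14 = 14
subtraction game: Grundy value = 11. Running XOR: 14 XOR 11 = 5
coin game: Grundy value = 63. Running XOR: 5 XOR 63 = 58
Nim pile: Grundy value = 29. Running XOR: 58 XOR 29 = 39
Kayles strip: Grundy value = 6. Running XOR: 39 XOR 6 = 33
The combined Grundy value is 33.

33


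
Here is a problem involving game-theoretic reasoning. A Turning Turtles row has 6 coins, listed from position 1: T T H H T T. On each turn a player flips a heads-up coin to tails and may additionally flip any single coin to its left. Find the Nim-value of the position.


Coins: T T H H T T
Key fact: a single head at position k behaves exactly like a Nim heap of size k (turning it to T and optionally flipping a coin at j < k corresponds to moving the heap from k to j, or to 0), and heads combine as a disjunctive sum (two heads at the same place would cancel, matching j XOR j = 0). So the Nim-value is the XOR of the 1-indexed positions of the heads.
Face-up positions (1-indexed): [3, 4]
XOR 0 with 3: 0 XOR 3 = 3
XOR 3 with 4: 3 XOR 4 = 7
Nim-value = 7

7


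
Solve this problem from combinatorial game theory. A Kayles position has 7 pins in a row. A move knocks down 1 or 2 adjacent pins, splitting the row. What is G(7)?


Kayles: a move removes 1 or 2 adjacent pins from a contiguous row.
Removing pins from a row of k leaves two independent rows (a, b) with a + b = k - 1 (one pin) or a + b = k - 2 (two pins); an end removal gives a = 0.
By Sprague-Grundy, G(k) = mex{ G(a) XOR G(b) } over all these splits. G(0) = 0.
G(1): splits (0,0):0^0=0 -> mex({0}) = 1
G(2): splits (0,1):0^1=1 (0,0):0^0=0 -> mex({0, 1}) = 2
G(3): splits (0,2):0^2=2 (1,1):1^1=0 (0,1):0^1=1 -> mex({0, 1, 2}) = 3
G(4): splits (0,3):0^3=3 (1,2):1^2=3 (0,2):0^2=2 (1,1):1^1=0 -> mex({0, 2, 3}) = 1
G(5): splits (0,4):0^1=1 (1,3):1^3=2 (2,2):2^2=0 (0,3):0^3=3 (1,2):1^2=3 -> mex({0, 1, 2, 3}) = 4
G(6) = mex({0, 1, 2, 4}) = 3
G(7) = mex({0, 1, 3, 4, 5}) = 2
Therefore G(7) = 2.

2


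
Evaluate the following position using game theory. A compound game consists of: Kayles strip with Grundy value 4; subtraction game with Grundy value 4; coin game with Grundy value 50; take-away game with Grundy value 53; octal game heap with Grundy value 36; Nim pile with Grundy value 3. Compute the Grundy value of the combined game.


By the Sprague-Grundy theorem, the Grundy value of a sum of games is the XOR of individual Grundy values.
Kayles strip: Grundy value = 4. Running XOR: 0 XOR 4 = 4
subtraction game: Grundy value = 4. Running XOR: 4 XOR 4 = 0
coin game: Grundy value = 50. Running XOR: 0 XOR 50 = 50
take-away game: Grundy value = 53. Running XOR: 50 XOR 53 = 7
octal game heap: Grundy value = 36. Running XOR: 7 XOR 36 = 35
Nim pile: Grundy value = 3. Running XOR: 35 XOR 3 = 32
The combined Grundy value is 32.

32


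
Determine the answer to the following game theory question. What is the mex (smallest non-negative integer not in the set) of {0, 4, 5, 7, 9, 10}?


Set = {0, 4, 5, 7, 9, 10}
0 is in the set.
1 is NOT in the set. This is the mex.
mex = 1

1


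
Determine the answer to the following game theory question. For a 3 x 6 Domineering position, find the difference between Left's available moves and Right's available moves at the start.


Board is 3 x 6 (rows x cols).
Left (vertical) placements: (rows-1) * cols = 2 * 6 = 12
Right (horizontal) placements: rows * (cols-1) = 3 * 5 = 15
Advantage = Left - Right = 12 - 15 = -3

-3


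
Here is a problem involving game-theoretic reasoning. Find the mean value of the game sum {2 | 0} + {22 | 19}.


G1 = {2 | 0}, G2 = {22 | 19}
Each is a switch {a | b} with numbers a > b; its mean value is (a + b)/2, and mean value is additive over game sums: m(G1 + G2) = m(G1) + m(G2).
Mean of G1 = (2 + (0))/2 = 2/2 = 1
Mean of G2 = (22 + (19))/2 = 41/2 = 41/2
Mean of G1 + G2 = 1 + 41/2 = 43/2

43/2


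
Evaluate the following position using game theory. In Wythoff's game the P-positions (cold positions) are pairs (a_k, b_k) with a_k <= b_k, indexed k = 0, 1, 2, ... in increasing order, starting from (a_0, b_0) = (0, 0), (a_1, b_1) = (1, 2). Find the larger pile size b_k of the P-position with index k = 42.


By Wythoff's theorem, a_k = floor(k * phi) and b_k = floor(k * phi^2) = a_k + k, where phi = (1 + sqrt(5))/2 is the golden ratio.
phi = (1 + sqrt(5))/2 = 1.618034
phi^2 = phi + 1 = 2.618034
k = 42
k * phi^2 = 42 * 2.618034 = 109.957428
b_42 = floor(k * phi^2) = 109 (check: a_42 + k = 67 + 42 = 109)

109


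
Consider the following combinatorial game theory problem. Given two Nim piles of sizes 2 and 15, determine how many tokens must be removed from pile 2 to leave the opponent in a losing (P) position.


Piles: 2 and 15
Current XOR: 2 XOR 15 = 13 (non-zero, so this is an N-position).
To make the XOR zero, we need to find a move that balances the piles.
For pile 2 (size 15): target = 15 XOR 13 = 2
We reduce pile 2 from 15 to 2.
Tokens removed: 15 - 2 = 13
Verification: 2 XOR 2 = 0

13


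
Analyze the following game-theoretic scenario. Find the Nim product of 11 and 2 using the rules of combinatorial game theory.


Nim multiplication is bilinear over XOR: (u XOR v) * w = (u*w) XOR (v*w).
So we split each operand into its bit components and XOR the pairwise Nim products.
11 = 1 + 2 + 8 (as XOR of powers of 2).
2 = 2 (as XOR of powers of 2).
Using the standard Nim-product table on single bits:
  2*2 = 3,   2*4 = 8,   2*8 = 12,
  4*4 = 6,   4*8 = 11,  8*8 = 13,
and  1*x = x (identity), k*l = l*k (commutative).
Pairwise Nim products:
  1 * 2 = 2
  2 * 2 = 3
  8 * 2 = 12
XOR them: 2 XOR 3 XOR 12 = 13.
Result: 11 * 2 = 13 (in Nim).

13


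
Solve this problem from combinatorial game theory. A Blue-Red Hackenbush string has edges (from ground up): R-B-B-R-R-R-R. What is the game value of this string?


Edges (from ground): R-B-B-R-R-R-R
By Berlekamp's sign-expansion rule, a Blue-Red Hackenbush stalk has the value of the surreal number whose sign sequence is the edge sequence with B -> + and R -> -.
Sign sequence: -++----
Trace the sign expansion in the surreal number tree, starting from 0:
Edge 1: R (sign -) -> bounds (-inf, 0), value = -1
Edge 2: B (sign +) -> bounds (-1, 0), value = -1/2
Edge 3: B (sign +) -> bounds (-1/2, 0), value = -1/4
Edge 4: R (sign -) -> bounds (-1/2, -1/4), value = -3/8
Edge 5: R (sign -) -> bounds (-1/2, -3/8), value = -7/16
Edge 6: R (sign -) -> bounds (-1/2, -7/16), value = -15/32
Edge 7: R (sign -) -> bounds (-1/2, -15/32), value = -31/64
Game value = -31/64

-31/64


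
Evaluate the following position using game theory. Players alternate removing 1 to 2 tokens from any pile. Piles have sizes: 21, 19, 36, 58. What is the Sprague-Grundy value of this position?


Subtraction set: {1, 2}
For this subtraction set, G(n) = n mod 3 (period = max + 1 = 3).
Pile 1 (size 21): G(21) = 21 mod 3 = 0
Pile 2 (size 19): G(19) = 19 mod 3 = 1
Pile 3 (size 36): G(36) = 36 mod 3 = 0
Pile 4 (size 58): G(58) = 58 mod 3 = 1
Total Grundy value = XOR of all: 0 XOR 1 XOR 0 XOR 1 = 0

0


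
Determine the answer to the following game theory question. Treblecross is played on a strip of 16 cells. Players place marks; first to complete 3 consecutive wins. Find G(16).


Treblecross: place X on empty cells; 3-in-a-row wins.
Playing within two cells of an existing X lets the opponent win at once, so sensible play treats the cells i-2..i+2 around each X as dead. The player left with no safe cell loses, so this is a normal-play take-away game on strips of safe cells.
Placing X at cell i (0-indexed) of a strip of k safe cells leaves independent strips of sizes max(0, i-2) and max(0, k-i-3). Hence G(k) = mex{ G(max(0,i-2)) XOR G(max(0,k-i-3)) : 0 <= i < k }, with G(0) = 0.
G(1): splits (0,0):0^0=0 -> mex({0}) = 1
G(2): splits (0,0):0^0=0 -> mex({0}) = 1
G(3): splits (0,0):0^0=0 -> mex({0}) = 1
G(4): splits (0,1):0^1=1 (0,0):0^0=0 -> mex({0, 1}) = 2
G(5): splits (0,2):0^1=1 (0,1):0^1=1 (0,0):0^0=0 -> mex({0, 1}) = 2
G(6) = mex({1}) = 0
G(7) = mex({0, 1, 2}) = 3
G(8) = mex({0, 1, 2}) = 3
G(9) = mex({0, 2}) = 1
G(10) = mex({0, 2, 3}) = 1
G(11) = mex({0, 3}) = 1
G(12) = mex({1, 3}) = 0
G(13) = mex({0, 1, 2, 3}) = 4
G(14) = mex({0, 1, 2}) = 3
G(15) = mex({0, 1, 2}) = 3
G(16) = mex({0, 1, 2, 4}) = 3
Therefore G(16) = 3.

3


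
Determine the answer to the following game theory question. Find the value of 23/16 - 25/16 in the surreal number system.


x = 23/16, y = 25/16
Converting to common denominator: 16
x = 23/16, y = 25/16
x - y = 23/16 - 25/16 = -1/8

-1/8


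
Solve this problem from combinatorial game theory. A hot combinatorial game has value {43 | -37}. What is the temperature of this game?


The game is {43 | -37}, a switch {a | b} with numbers a > b.
Cooling {a | b} by t gives {a - t | b + t}, which stops being hot when a - t = b + t, i.e. at t = (a - b)/2. So the temperature of a switch is (a - b)/2.
Temperature = (Left option - Right option) / 2
= (43 - (-37)) / 2
= 80 / 2
= 40

40


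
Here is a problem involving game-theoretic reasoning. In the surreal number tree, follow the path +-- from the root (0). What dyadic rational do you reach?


Sign expansion: +--
Rule: track bounds (lo, hi), initially (-inf, +inf). On '+', the current value becomes lo and we move to the simplest number in (value, hi): value + 1 if hi = +inf, otherwise the midpoint (value + hi)/2. On '-', the current value becomes hi and we move to value - 1 if lo = -inf, otherwise the midpoint (lo + value)/2.
Start at 0.
Step 1: sign = +, move right. Bounds: (0, +inf). Value = 1
Step 2: sign = -, move left. Bounds: (0, 1). Value = 1/2
Step 3: sign = -, move left. Bounds: (0, 1/2). Value = 1/4
The surreal number with sign expansion +-- is 1/4.

1/4


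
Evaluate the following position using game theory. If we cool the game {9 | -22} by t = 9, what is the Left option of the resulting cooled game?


Original game: {9 | -22} (a switch {a | b} with a > b).
Cooling by t (for t below the temperature (a - b)/2 = 31/2) taxes each move by t: {a | b} cooled by t is {a - t | b + t}.
Cooling amount: t = 9
Cooled Left option: 9 - 9 = 0
Cooled Right option: -22 + 9 = -13
Cooled game: {0 | -13}
Left option = 0

0


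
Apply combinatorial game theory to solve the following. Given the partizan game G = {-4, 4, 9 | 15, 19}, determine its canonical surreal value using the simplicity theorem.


Left options: {-4, 4, 9}, max = 9
Right options: {15, 19}, min = 15
All options are numbers and max(Left) < min(Right), so by the simplicity theorem the value is the simplest (earliest-born) number strictly between 9 and 15.
Integers 10 through 14 all lie strictly between 9 and 15.
Among integers, the simplest (lowest birthday = smallest |n|; 0 is born on day 0, +-n on day n) is 10.
No non-integer in the interval can be simpler: if x is a non-integer in the interval, then floor(x) or ceil(x) also lies in the interval (the interval contains an integer), and both are proper prefixes of x's sign expansion, i.e. born earlier. So the game value is 10.
Game value = 10

10


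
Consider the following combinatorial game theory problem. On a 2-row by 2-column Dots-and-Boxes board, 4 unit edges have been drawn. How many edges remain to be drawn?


Grid: 2 x 2 boxes, i.e. 3 rows and 3 columns of dots.
Horizontal edges: (rows + 1) * cols = 3 * 2 = 6
Vertical edges: rows * (cols + 1) = 2 * 3 = 6
Total edges: 6 + 6 = 12
Edges drawn: 4
Remaining: 12 - 4 = 8

8


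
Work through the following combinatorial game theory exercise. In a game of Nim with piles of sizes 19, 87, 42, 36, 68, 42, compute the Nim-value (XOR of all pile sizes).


We need the XOR (exclusive or) of all pile sizes.
After XOR-ing pile 1 (size 19): 0 XOR 19 = 19
After XOR-ing pile 2 (size 87): 19 XOR 87 = 68
After XOR-ing pile 3 (size 42): 68 XOR 42 = 110
After XOR-ing pile 4 (size 36): 110 XOR 36 = 74
After XOR-ing pile 5 (size 68): 74 XOR 68 = 14
After XOR-ing pile 6 (size 42): 14 XOR 42 = 36
The Nim-value of this position is 36.

36


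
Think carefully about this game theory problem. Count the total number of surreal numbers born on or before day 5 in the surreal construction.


Day 0: {|} = 0 is born. Count = 1.
Day n: the number of surreal numbers born by day n is 2^(n+1) - 1.
By day 0: 2^1 - 1 = 1
By day 1: 2^2 - 1 = 3
By day 2: 2^3 - 1 = 7
By day 3: 2^4 - 1 = 15
By day 4: 2^5 - 1 = 31
By day 5: 2^6 - 1 = 63
By day 5: 63 surreal numbers.

63


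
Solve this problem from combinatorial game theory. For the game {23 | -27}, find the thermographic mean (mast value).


Game = {23 | -27}, a switch {a | b} with numbers a > b.
Its thermograph has left wall a - t and right wall b + t, which meet at t = (a - b)/2, where both equal (a + b)/2. So the mast (mean value) is at (a + b)/2.
Mean = (23 + (-27))/2 = -4/2 = -2

-2


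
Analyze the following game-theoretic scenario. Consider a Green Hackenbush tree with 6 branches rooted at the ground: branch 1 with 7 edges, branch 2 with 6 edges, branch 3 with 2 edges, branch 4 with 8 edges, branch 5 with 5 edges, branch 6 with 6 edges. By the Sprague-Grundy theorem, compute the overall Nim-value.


The tree has 6 branches from the ground vertex.
In Green Hackenbush, the Nim-value of a simple path of length k is k.
Branch 1: length 7, Nim-value = 7
Branch 2: length 6, Nim-value = 6
Branch 3: length 2, Nim-value = 2
Branch 4: length 8, Nim-value = 8
Branch 5: length 5, Nim-value = 5
Branch 6: length 6, Nim-value = 6
Total Nim-value = XOR of all branch values:
0 XOR 7 = 7
7 XOR 6 = 1
1 XOR 2 = 3
3 XOR 8 = 11
11 XOR 5 = 14
14 XOR 6 = 8
Nim-value of the tree = 8

8


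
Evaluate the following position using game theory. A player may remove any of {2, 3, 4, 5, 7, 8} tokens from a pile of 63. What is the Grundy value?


The subtraction set is S = {2, 3, 4, 5, 7, 8}.
G(k) = mex{ G(k - s) : s in S, s <= k }. We compute iteratively: G(0) = 0.
G(1) = mex({}) = 0
G(2) = mex({0}) = 1
G(3) = mex({0}) = 1
G(4) = mex({0, 1}) = 2
G(5) = mex({0, 1}) = 2
G(6) = mex({0, 1, 2}) = 3
G(7) = mex({0, 1, 2}) = 3
G(8) = mex({0, 1, 2, 3}) = 4
G(9) = mex({0, 1, 2, 3}) = 4
G(10) = mex({1, 2, 3, 4}) = 0
G(11) = mex({1, 2, 3, 4}) = 0
G(12) = mex({0, 2, 3, 4}) = 1
G(13) = mex({0, 2, 3, 4}) = 1
G(14) = mex({0, 1, 3, 4}) = 2
G(15) = mex({0, 1, 3, 4}) = 2
G(16) = mex({0, 1, 2, 4}) = 3
G(17) = mex({0, 1, 2, 4}) = 3
Observe that G(10)..G(17) = 0, 0, 1, 1, 2, 2, 3, 3 repeats G(0)..G(7) = 0, 0, 1, 1, 2, 2, 3, 3.
For k >= max(S) = 8, G(k) is determined by the previous 8 values G(k-8)..G(k-1); a window of 8 consecutive values has recurred shifted by 10, so by induction G(k + 10) = G(k) for all k >= 0: the sequence is periodic from the start with period 10.
One period: G(0..9) = 0, 0, 1, 1, 2, 2, 3, 3, 4, 4.
63 mod 10 = 3, so G(63) = G(3) = 1.

1


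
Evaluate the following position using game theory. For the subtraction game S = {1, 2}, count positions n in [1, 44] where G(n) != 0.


Subtraction set S = {1, 2}, so G(n) = n mod 3.
G(n) = 0 when n is a multiple of 3.
Multiples of 3 in [1, 44]: 14
N-positions (nonzero Grundy) = 44 - 14 = 30

30


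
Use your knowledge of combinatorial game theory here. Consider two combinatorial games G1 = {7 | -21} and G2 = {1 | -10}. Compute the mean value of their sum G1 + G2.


G1 = {7 | -21}, G2 = {1 | -10}
Each is a switch {a | b} with numbers a > b; its mean value is (a + b)/2, and mean value is additive over game sums: m(G1 + G2) = m(G1) + m(G2).
Mean of G1 = (7 + (-21))/2 = -14/2 = -7
Mean of G2 = (1 + (-10))/2 = -9/2 = -9/2
Mean of G1 + G2 = -7 + -9/2 = -23/2

-23/2


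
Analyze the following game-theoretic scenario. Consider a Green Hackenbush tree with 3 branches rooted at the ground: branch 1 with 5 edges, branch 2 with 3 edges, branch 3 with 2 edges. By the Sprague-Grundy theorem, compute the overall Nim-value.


The tree has 3 branches from the ground vertex.
In Green Hackenbush, the Nim-value of a simple path of length k is k.
Branch 1: length 5, Nim-value = 5
Branch 2: length 3, Nim-value = 3
Branch 3: length 2, Nim-value = 2
Total Nim-value = XOR of all branch values:
0 XOR 5 = 5
5 XOR 3 = 6
6 XOR 2 = 4
Nim-value of the tree = 4

4


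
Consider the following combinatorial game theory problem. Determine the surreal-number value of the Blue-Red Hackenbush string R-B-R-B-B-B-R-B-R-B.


Edges (from ground): R-B-R-B-B-B-R-B-R-B
By Berlekamp's sign-expansion rule, a Blue-Red Hackenbush stalk has the value of the surreal number whose sign sequence is the edge sequence with B -> + and R -> -.
Sign sequence: -+-+++-+-+
Trace the sign expansion in the surreal number tree, starting from 0:
Edge 1: R (sign -) -> bounds (-inf, 0), value = -1
Edge 2: B (sign +) -> bounds (-1, 0), value = -1/2
Edge 3: R (sign -) -> bounds (-1, -1/2), value = -3/4
Edge 4: B (sign +) -> bounds (-3/4, -1/2), value = -5/8
Edge 5: B (sign +) -> bounds (-5/8, -1/2), value = -9/16
Edge 6: B (sign +) -> bounds (-9/16, -1/2), value = -17/32
Edge 7: R (sign -) -> bounds (-9/16, -17/32), value = -35/64
Edge 8: B (sign +) -> bounds (-35/64, -17/32), value = -69/128
Edge 9: R (sign -) -> bounds (-35/64, -69/128), value = -139/256
Edge 10: B (sign +) -> bounds (-139/256, -69/128), value = -277/512
Game value = -277/512

-277/512


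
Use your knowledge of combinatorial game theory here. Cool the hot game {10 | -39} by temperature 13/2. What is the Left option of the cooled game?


Original game: {10 | -39} (a switch {a | b} with a > b).
Cooling by t (for t below the temperature (a - b)/2 = 49/2) taxes each move by t: {a | b} cooled by t is {a - t | b + t}.
Cooling amount: t = 13/2
Cooled Left option: 10 - 13/2 = 7/2
Cooled Right option: -39 + 13/2 = -65/2
Cooled game: {7/2 | -65/2}
Left option = 7/2

7/2


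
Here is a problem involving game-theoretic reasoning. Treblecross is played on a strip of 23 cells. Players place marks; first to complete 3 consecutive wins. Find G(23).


Treblecross: place X on empty cells; 3-in-a-row wins.
Playing within two cells of an existing X lets the opponent win at once, so sensible play treats the cells i-2..i+2 around each X as dead. The player left with no safe cell loses, so this is a normal-play take-away game on strips of safe cells.
Placing X at cell i (0-indexed) of a strip of k safe cells leaves independent strips of sizes max(0, i-2) and max(0, k-i-3). Hence G(k) = mex{ G(max(0,i-2)) XOR G(max(0,k-i-3)) : 0 <= i < k }, with G(0) = 0.
G(1): splits (0,0):0^0=0 -> mex({0}) = 1
G(2): splits (0,0):0^0=0 -> mex({0}) = 1
G(3): splits (0,0):0^0=0 -> mex({0}) = 1
G(4): splits (0,1):0^1=1 (0,0):0^0=0 -> mex({0, 1}) = 2
G(5): splits (0,2):0^1=1 (0,1):0^1=1 (0,0):0^0=0 -> mex({0, 1}) = 2
G(6) = mex({1}) = 0
G(7) = mex({0, 1, 2}) = 3
G(8) = mex({0, 1, 2}) = 3
G(9) = mex({0, 2}) = 1
G(10) = mex({0, 2, 3}) = 1
G(11) = mex({0, 3}) = 1
G(12) = mex({1, 3}) = 0
G(13) = mex({0, 1, 2, 3}) = 4
G(14) = mex({0, 1, 2}) = 3
G(15) = mex({0, 1, 2}) = 3
G(16) = mex({0, 1, 2, 4}) = 3
G(17) = mex({0, 1, 3, 4}) = 2
G(18) = mex({0, 1, 3, 4}) = 2
G(19) = mex({0, 1, 3, 5}) = 2
G(20) = mex({0, 1, 2, 3, 5}) = 4
G(21) = mex({0, 1, 2, 3, 5}) = 4
G(22) = mex({1, 2, 6}) = 0
G(23) = mex({0, 1, 2, 3, 4, 6}) = 5
Therefore G(23) = 5.

5


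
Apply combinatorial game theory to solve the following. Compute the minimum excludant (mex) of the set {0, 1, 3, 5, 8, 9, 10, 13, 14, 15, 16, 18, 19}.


Set = {0, 1, 3, 5, 8, 9, 10, 13, 14, 15, 16, 18, 19}
0 is in the set.
1 is in the set.
2 is NOT in the set. This is the mex.
mex = 2

2


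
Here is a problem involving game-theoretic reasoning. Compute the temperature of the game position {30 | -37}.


The game is {30 | -37}, a switch {a | b} with numbers a > b.
Cooling {a | b} by t gives {a - t | b + t}, which stops being hot when a - t = b + t, i.e. at t = (a - b)/2. So the temperature of a switch is (a - b)/2.
Temperature = (Left option - Right option) / 2
= (30 - (-37)) / 2
= 67 / 2
= 67/2

67/2


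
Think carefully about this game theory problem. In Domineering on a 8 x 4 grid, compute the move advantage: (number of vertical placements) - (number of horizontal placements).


Board is 8 x 4 (rows x cols).
Left (vertical) placements: (rows-1) * cols = 7 * 4 = 28
Right (horizontal) placements: rows * (cols-1) = 8 * 3 = 24
Advantage = Left - Right = 28 - 24 = 4

4


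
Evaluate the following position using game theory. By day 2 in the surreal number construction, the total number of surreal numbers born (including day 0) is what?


Day 0: {|} = 0 is born. Count = 1.
Day n: the number of surreal numbers born by day n is 2^(n+1) - 1.
By day 0: 2^1 - 1 = 1
By day 1: 2^2 - 1 = 3
By day 2: 2^3 - 1 = 7
By day 2: 7 surreal numbers.

7


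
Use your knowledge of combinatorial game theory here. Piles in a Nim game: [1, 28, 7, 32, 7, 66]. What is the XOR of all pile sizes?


We need the XOR (exclusive or) of all pile sizes.
After XOR-ing pile 1 (size 1): 0 XOR 1 = 1
After XOR-ing pile 2 (size 28): 1 XOR 28 = 29
After XOR-ing pile 3 (size 7): 29 XOR 7 = 26
After XOR-ing pile 4 (size 32): 26 XOR 32 = 58
After XOR-ing pile 5 (size 7): 58 XOR 7 = 61
After XOR-ing pile 6 (size 66): 61 XOR 66 = 127
The Nim-value of this position is 127.

127


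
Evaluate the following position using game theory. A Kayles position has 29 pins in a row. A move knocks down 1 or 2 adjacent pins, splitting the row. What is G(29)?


Kayles: a move removes 1 or 2 adjacent pins from a contiguous row.
Removing pins from a row of k leaves two independent rows (a, b) with a + b = k - 1 (one pin) or a + b = k - 2 (two pins); an end removal gives a = 0.
By Sprague-Grundy, G(k) = mex{ G(a) XOR G(b) } over all these splits. G(0) = 0.
G(1): splits (0,0):0^0=0 -> mex({0}) = 1
G(2): splits (0,1):0^1=1 (0,0):0^0=0 -> mex({0, 1}) = 2
G(3): splits (0,2):0^2=2 (1,1):1^1=0 (0,1):0^1=1 -> mex({0, 1, 2}) = 3
G(4): splits (0,3):0^3=3 (1,2):1^2=3 (0,2):0^2=2 (1,1):1^1=0 -> mex({0, 2, 3}) = 1
G(5): splits (0,4):0^1=1 (1,3):1^3=2 (2,2):2^2=0 (0,3):0^3=3 (1,2):1^2=3 -> mex({0, 1, 2, 3}) = 4
G(6) = mex({0, 1, 2, 4}) = 3
G(7) = mex({0, 1, 3, 4, 5}) = 2
G(8) = mex({0, 2, 3, 5, 6}) = 1
G(9) = mex({0, 1, 2, 3, 6, 7}) = 4
G(10) = mex({0, 1, 3, 4, 5, 7}) = 2
G(11) = mex({0, 1, 2, 3, 4, 5}) = 6
G(12) = mex({0, 1, 2, 3, 5, 6, 7}) = 4
G(13) = mex({0, 2, 3, 4, 6, 7}) = 1
G(14) = mex({0, 1, 4, 5, 6, 7}) = 2
G(15) = mex({0, 1, 2, 3, 4, 5, 6}) = 7
G(16) = mex({0, 2, 3, 5, 6, 7}) = 1
G(17) = mex({0, 1, 2, 3, 5, 6, 7}) = 4
G(18) = mex({0, 1, 2, 4, 5, 6}) = 3
G(19) = mex({0, 1, 3, 4, 5, 7}) = 2
G(20) = mex({0, 2, 3, 4, 5, 6, 7}) = 1
G(21) = mex({0, 1, 2, 3, 5, 6, 7}) = 4
G(22) = mex({0, 1, 2, 3, 4, 5, 7}) = 6
G(23) = mex({0, 1, 2, 3, 4, 5, 6}) = 7
G(24) = mex({0, 1, 2, 3, 5, 6, 7}) = 4
G(25) = mex({0, 2, 3, 4, 6, 7}) = 1
G(26) = mex({0, 1, 3, 4, 5, 6, 7}) = 2
G(27) = mex({0, 1, 2, 3, 4, 5, 6, 7}) = 8
G(28) = mex({0, 1, 2, 3, 4, 6, 7, 8}) = 5
G(29) = mex({0, 1, 2, 3, 5, 6, 7, 8, 9}) = 4
Therefore G(29) = 4.

4


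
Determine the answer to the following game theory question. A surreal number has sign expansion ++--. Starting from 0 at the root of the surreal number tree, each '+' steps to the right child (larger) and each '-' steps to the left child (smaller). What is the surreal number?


Sign expansion: ++--
Rule: track bounds (lo, hi), initially (-inf, +inf). On '+', the current value becomes lo and we move to the simplest number in (value, hi): value + 1 if hi = +inf, otherwise the midpoint (value + hi)/2. On '-', the current value becomes hi and we move to value - 1 if lo = -inf, otherwise the midpoint (lo + value)/2.
Start at 0.
Step 1: sign = +, move right. Bounds: (0, +inf). Value = 1
Step 2: sign = +, move right. Bounds: (1, +inf). Value = 2
Step 3: sign = -, move left. Bounds: (1, 2). Value = 3/2
Step 4: sign = -, move left. Bounds: (1, 3/2). Value = 5/4
The surreal number with sign expansion ++-- is 5/4.

5/4


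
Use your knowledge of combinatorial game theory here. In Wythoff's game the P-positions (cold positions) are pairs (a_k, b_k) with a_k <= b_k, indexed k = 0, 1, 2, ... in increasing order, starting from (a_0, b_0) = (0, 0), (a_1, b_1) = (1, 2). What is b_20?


By Wythoff's theorem, a_k = floor(k * phi) and b_k = floor(k * phi^2) = a_k + k, where phi = (1 + sqrt(5))/2 is the golden ratio.
phi = (1 + sqrt(5))/2 = 1.618034
phi^2 = phi + 1 = 2.618034
k = 20
k * phi^2 = 20 * 2.618034 = 52.360680
b_20 = floor(k * phi^2) = 52 (check: a_20 + k = 32 + 20 = 52)

52


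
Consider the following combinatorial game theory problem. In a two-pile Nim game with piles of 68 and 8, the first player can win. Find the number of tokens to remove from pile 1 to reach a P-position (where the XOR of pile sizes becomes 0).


Piles: 68 and 8
Current XOR: 68 XOR 8 = 76 (non-zero, so this is an N-position).
To make the XOR zero, we need to find a move that balances the piles.
For pile 1 (size 68): target = 68 XOR 76 = 8
We reduce pile 1 from 68 to 8.
Tokens removed: 68 - 8 = 60
Verification: 8 XOR 8 = 0

60


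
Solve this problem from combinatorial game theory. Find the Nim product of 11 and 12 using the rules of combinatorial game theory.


Nim multiplication is bilinear over XOR: (u XOR v) * w = (u*w) XOR (v*w).
So we split each operand into its bit components and XOR the pairwise Nim products.
11 = 1 + 2 + 8 (as XOR of powers of 2).
12 = 4 + 8 (as XOR of powers of 2).
Using the standard Nim-product table on single bits:
  2*2 = 3,   2*4 = 8,   2*8 = 12,
  4*4 = 6,   4*8 = 11,  8*8 = 13,
and  1*x = x (identity), k*l = l*k (commutative).
Pairwise Nim products:
  1 * 4 = 4
  1 * 8 = 8
  2 * 4 = 8
  2 * 8 = 12
  8 * 4 = 11
  8 * 8 = 13
XOR them: 4 XOR 8 XOR 8 XOR 12 XOR 11 XOR 13 = 14.
Result: 11 * 12 = 14 (in Nim).

14


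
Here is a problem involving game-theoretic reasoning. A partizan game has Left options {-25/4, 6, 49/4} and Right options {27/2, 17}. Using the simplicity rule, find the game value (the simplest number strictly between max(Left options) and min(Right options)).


Left options: {-25/4, 6, 49/4}, max = 49/4
Right options: {27/2, 17}, min = 27/2
All options are numbers and max(Left) < min(Right), so by the simplicity theorem the value is the simplest (earliest-born) number strictly between 49/4 and 27/2.
The only integer strictly between 49/4 and 27/2 is 13.
No non-integer in the interval can be simpler: if x is a non-integer in the interval, then floor(x) or ceil(x) also lies in the interval (the interval contains an integer), and both are proper prefixes of x's sign expansion, i.e. born earlier. So the game value is 13.
Game value = 13

13


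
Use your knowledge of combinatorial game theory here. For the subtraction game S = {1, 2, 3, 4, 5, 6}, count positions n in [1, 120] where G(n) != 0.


Subtraction set S = {1, 2, 3, 4, 5, 6}, so G(n) = n mod 7.
G(n) = 0 when n is a multiple of 7.
Multiples of 7 in [1, 120]: 17
N-positions (nonzero Grundy) = 120 - 17 = 103

103


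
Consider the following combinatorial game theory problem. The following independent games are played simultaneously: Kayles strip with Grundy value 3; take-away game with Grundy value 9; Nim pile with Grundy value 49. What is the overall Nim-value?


By the Sprague-Grundy theorem, the Grundy value of a sum of games is the XOR of individual Grundy values.
Kayles strip: Grundy value = 3. Running XOR: 0 XOR 3 = 3
take-away game: Grundy value = 9. Running XOR: 3 XOR 9 = 10
Nim pile: Grundy value = 49. Running XOR: 10 XOR 49 = 59
The combined Grundy value is 59.

59


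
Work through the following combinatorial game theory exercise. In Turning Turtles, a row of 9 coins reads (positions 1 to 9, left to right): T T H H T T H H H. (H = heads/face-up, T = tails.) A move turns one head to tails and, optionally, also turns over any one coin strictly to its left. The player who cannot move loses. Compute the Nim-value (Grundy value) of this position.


Coins: T T H H T T H H H
Key fact: a single head at position k behaves exactly like a Nim heap of size k (turning it to T and optionally flipping a coin at j < k corresponds to moving the heap from k to j, or to 0), and heads combine as a disjunctive sum (two heads at the same place would cancel, matching j XOR j = 0). So the Nim-value is the XOR of the 1-indexed positions of the heads.
Face-up positions (1-indexed): [3, 4, 7, 8, 9]
XOR 0 with 3: 0 XOR 3 = 3
XOR 3 with 4: 3 XOR 4 = 7
XOR 7 with 7: 7 XOR 7 = 0
XOR 0 with 8: 0 XOR 8 = 8
XOR 8 with 9: 8 XOR 9 = 1
Nim-value = 1

1


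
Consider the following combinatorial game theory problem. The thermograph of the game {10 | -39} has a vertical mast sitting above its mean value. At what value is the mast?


Game = {10 | -39}, a switch {a | b} with numbers a > b.
Its thermograph has left wall a - t and right wall b + t, which meet at t = (a - b)/2, where both equal (a + b)/2. So the mast (mean value) is at (a + b)/2.
Mean = (10 + (-39))/2 = -29/2 = -29/2

-29/2


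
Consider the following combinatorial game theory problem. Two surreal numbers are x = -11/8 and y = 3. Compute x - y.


x = -11/8, y = 3
Converting to common denominator: 8
x = -11/8, y = 24/8
x - y = -11/8 - 3 = -35/8

-35/8


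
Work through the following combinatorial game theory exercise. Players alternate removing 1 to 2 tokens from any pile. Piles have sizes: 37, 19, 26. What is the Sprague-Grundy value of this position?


Subtraction set: {1, 2}
For this subtraction set, G(n) = n mod 3 (period = max + 1 = 3).
Pile 1 (size 37): G(37) = 37 mod 3 = 1
Pile 2 (size 19): G(19) = 19 mod 3 = 1
Pile 3 (size 26): G(26) = 26 mod 3 = 2
Total Grundy value = XOR of all: 1 XOR 1 XOR 2 = 2

2


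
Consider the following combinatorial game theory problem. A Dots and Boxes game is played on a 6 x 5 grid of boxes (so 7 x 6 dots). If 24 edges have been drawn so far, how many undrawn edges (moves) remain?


Grid: 6 x 5 boxes, i.e. 7 rows and 6 columns of dots.
Horizontal edges: (rows + 1) * cols = 7 * 5 = 35
Vertical edges: rows * (cols + 1) = 6 * 6 = 36
Total edges: 35 + 36 = 71
Edges drawn: 24
Remaining: 71 - 24 = 47

47


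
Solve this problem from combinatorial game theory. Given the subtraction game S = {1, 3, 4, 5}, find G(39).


The subtraction set is S = {1, 3, 4, 5}.
G(k) = mex{ G(k - s) : s in S, s <= k }. We compute iteratively: G(0) = 0.
G(1) = mex({0}) = 1
G(2) = mex({1}) = 0
G(3) = mex({0}) = 1
G(4) = mex({0, 1}) = 2
G(5) = mex({0, 1, 2}) = 3
G(6) = mex({0, 1, 3}) = 2
G(7) = mex({0, 1, 2}) = 3
G(8) = mex({1, 2, 3}) = 0
G(9) = mex({0, 2, 3}) = 1
G(10) = mex({1, 2, 3}) = 0
G(11) = mex({0, 2, 3}) = 1
G(12) = mex({0, 1, 3}) = 2
Observe that G(8)..G(12) = 0, 1, 0, 1, 2 repeats G(0)..G(4) = 0, 1, 0, 1, 2.
For k >= max(S) = 5, G(k) is determined by the previous 5 values G(k-5)..G(k-1); a window of 5 consecutive values has recurred shifted by 8, so by induction G(k + 8) = G(k) for all k >= 0: the sequence is periodic from the start with period 8.
One period: G(0..7) = 0, 1, 0, 1, 2, 3, 2, 3.
39 mod 8 = 7, so G(39) = G(7) = 3.

3


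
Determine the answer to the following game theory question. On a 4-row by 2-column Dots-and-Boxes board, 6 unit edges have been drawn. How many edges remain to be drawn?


Grid: 4 x 2 boxes, i.e. 5 rows and 3 columns of dots.
Horizontal edges: (rows + 1) * cols = 5 * 2 = 10
Vertical edges: rows * (cols + 1) = 4 * 3 = 12
Total edges: 10 + 12 = 22
Edges drawn: 6
Remaining: 22 - 6 = 16

16


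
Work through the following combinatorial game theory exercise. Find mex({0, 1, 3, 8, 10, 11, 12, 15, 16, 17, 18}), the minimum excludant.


Set = {0, 1, 3, 8, 10, 11, 12, 15, 16, 17, 18}
0 is in the set.
1 is in the set.
2 is NOT in the set. This is the mex.
mex = 2

2


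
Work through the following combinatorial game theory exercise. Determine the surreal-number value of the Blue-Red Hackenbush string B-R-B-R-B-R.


Edges (from ground): B-R-B-R-B-R
By Berlekamp's sign-expansion rule, a Blue-Red Hackenbush stalk has the value of the surreal number whose sign sequence is the edge sequence with B -> + and R -> -.
Sign sequence: +-+-+-
Trace the sign expansion in the surreal number tree, starting from 0:
Edge 1: B (sign +) -> bounds (0, +inf), value = 1
Edge 2: R (sign -) -> bounds (0, 1), value = 1/2
Edge 3: B (sign +) -> bounds (1/2, 1), value = 3/4
Edge 4: R (sign -) -> bounds (1/2, 3/4), value = 5/8
Edge 5: B (sign +) -> bounds (5/8, 3/4), value = 11/16
Edge 6: R (sign -) -> bounds (5/8, 11/16), value = 21/32
Game value = 21/32

21/32


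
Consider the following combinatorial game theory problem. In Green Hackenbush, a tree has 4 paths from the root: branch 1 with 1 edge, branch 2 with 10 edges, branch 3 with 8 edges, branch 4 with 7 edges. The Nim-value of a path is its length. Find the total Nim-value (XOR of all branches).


The tree has 4 branches from the ground vertex.
In Green Hackenbush, the Nim-value of a simple path of length k is k.
Branch 1: length 1, Nim-value = 1
Branch 2: length 10, Nim-value = 10
Branch 3: length 8, Nim-value = 8
Branch 4: length 7, Nim-value = 7
Total Nim-value = XOR of all branch values:
0 XOR 1 = 1
1 XOR 10 = 11
11 XOR 8 = 3
3 XOR 7 = 4
Nim-value of the tree = 4

4


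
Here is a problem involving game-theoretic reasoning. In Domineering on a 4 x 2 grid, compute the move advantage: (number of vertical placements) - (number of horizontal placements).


Board is 4 x 2 (rows x cols).
Left (vertical) placements: (rows-1) * cols = 3 * 2 = 6
Right (horizontal) placements: rows * (cols-1) = 4 * 1 = 4
Advantage = Left - Right = 6 - 4 = 2

2


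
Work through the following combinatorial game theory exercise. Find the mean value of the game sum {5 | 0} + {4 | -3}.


G1 = {5 | 0}, G2 = {4 | -3}
Each is a switch {a | b} with numbers a > b; its mean value is (a + b)/2, and mean value is additive over game sums: m(G1 + G2) = m(G1) + m(G2).
Mean of G1 = (5 + (0))/2 = 5/2 = 5/2
Mean of G2 = (4 + (-3))/2 = 1/2 = 1/2
Mean of G1 + G2 = 5/2 + 1/2 = 3

3


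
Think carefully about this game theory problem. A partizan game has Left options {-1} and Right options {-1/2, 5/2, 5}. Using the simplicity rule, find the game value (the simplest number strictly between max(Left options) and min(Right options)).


Left options: {-1}, max = -1
Right options: {-1/2, 5/2, 5}, min = -1/2
All options are numbers and max(Left) < min(Right), so by the simplicity theorem the value is the simplest (earliest-born) number strictly between -1 and -1/2.
No integer lies strictly between -1 and -1/2, so the value is the dyadic rational m/2^k in the interval with the smallest k (then m odd); search k = 1, 2, ...:
Denominator 2: no odd multiple of 1/2 lies strictly between -1 and -1/2.
Denominator 4: -3/4 lies strictly between -1 and -1/2 -- found.
The simplest number in the interval is -3/4.
Game value = -3/4

-3/4


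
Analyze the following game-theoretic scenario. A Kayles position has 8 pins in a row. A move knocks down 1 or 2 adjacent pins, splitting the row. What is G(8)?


Kayles: a move removes 1 or 2 adjacent pins from a contiguous row.
Removing pins from a row of k leaves two independent rows (a, b) with a + b = k - 1 (one pin) or a + b = k - 2 (two pins); an end removal gives a = 0.
By Sprague-Grundy, G(k) = mex{ G(a) XOR G(b) } over all these splits. G(0) = 0.
G(1): splits (0,0):0^0=0 -> mex({0}) = 1
G(2): splits (0,1):0^1=1 (0,0):0^0=0 -> mex({0, 1}) = 2
G(3): splits (0,2):0^2=2 (1,1):1^1=0 (0,1):0^1=1 -> mex({0, 1, 2}) = 3
G(4): splits (0,3):0^3=3 (1,2):1^2=3 (0,2):0^2=2 (1,1):1^1=0 -> mex({0, 2, 3}) = 1
G(5): splits (0,4):0^1=1 (1,3):1^3=2 (2,2):2^2=0 (0,3):0^3=3 (1,2):1^2=3 -> mex({0, 1, 2, 3}) = 4
G(6) = mex({0, 1, 2, 4}) = 3
G(7) = mex({0, 1, 3, 4, 5}) = 2
G(8) = mex({0, 2, 3, 5, 6}) = 1
Therefore G(8) = 1.

1
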